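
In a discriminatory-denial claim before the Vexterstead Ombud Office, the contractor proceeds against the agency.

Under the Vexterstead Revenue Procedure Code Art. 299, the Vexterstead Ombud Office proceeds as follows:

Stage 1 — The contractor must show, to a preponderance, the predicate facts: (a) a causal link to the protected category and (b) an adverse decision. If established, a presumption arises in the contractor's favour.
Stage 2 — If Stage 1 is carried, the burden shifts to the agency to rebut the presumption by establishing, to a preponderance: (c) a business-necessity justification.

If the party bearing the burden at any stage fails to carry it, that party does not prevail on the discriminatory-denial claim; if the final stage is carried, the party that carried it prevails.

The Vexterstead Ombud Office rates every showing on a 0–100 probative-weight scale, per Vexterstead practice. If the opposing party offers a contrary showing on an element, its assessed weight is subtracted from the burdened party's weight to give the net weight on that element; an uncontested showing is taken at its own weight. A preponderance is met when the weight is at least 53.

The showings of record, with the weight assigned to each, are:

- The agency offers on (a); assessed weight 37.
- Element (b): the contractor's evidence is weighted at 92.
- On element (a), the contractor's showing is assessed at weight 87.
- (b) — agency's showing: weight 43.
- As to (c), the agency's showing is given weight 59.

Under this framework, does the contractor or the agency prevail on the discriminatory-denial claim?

agency

At Stage 1 the contractor must meet a preponderance (weight is at least 53): on (a) the weight is 87 less the opposing 37 gives net 50, which does not reach 53, so (a) does not meet the standard; on (b) the weight is 92 less the opposing 43 gives net 49, which does not reach 53, so (b) does not meet the standard.
  Not every element is met, so the contractor fails to carry Stage 1.
So the agency prevails.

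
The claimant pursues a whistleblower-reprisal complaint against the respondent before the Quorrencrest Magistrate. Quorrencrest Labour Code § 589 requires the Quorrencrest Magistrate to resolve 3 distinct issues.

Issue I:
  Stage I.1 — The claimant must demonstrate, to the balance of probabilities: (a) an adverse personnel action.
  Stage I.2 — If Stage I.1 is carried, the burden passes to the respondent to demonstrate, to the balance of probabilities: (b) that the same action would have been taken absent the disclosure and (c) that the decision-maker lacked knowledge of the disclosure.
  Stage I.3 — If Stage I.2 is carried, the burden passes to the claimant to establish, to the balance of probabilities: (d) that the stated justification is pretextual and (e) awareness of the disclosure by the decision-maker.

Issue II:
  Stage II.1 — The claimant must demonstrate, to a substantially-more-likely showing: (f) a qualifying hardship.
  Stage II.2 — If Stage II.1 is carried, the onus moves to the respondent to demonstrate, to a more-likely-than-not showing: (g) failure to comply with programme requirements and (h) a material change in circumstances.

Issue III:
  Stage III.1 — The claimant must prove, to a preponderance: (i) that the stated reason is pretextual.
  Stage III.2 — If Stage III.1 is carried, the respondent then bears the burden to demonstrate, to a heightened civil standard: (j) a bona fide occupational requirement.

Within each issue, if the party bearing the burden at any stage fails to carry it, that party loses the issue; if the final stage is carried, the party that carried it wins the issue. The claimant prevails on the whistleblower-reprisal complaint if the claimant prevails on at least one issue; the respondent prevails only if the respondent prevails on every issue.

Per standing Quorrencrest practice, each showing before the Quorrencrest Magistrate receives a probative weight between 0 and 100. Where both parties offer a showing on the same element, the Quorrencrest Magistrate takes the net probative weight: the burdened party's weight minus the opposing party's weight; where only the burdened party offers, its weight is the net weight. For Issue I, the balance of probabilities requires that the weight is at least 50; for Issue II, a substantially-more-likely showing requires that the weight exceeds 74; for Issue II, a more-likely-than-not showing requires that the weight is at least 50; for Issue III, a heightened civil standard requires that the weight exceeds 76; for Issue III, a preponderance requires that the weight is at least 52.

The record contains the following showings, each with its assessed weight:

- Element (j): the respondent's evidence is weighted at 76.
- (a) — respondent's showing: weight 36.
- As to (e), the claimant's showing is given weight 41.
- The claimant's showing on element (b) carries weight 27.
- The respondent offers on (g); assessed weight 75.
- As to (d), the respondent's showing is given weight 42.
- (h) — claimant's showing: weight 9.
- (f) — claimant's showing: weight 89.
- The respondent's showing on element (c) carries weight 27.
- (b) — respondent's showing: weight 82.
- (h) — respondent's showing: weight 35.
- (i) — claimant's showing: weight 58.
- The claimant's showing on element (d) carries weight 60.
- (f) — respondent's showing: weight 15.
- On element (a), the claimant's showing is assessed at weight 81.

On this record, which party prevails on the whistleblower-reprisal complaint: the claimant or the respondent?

claimant

— Issue I —
Stage I.1 (claimant, the balance of probabilities, weight is at least 50): (a) net 81−36=45 < 50 — fails.
  The claimant does not carry Stage I.1.
The analysis ends at Stage I.1; the respondent prevails on this issue.
— Issue II —
Stage II.1 — burden on claimant; standard: a substantially-more-likely showing (weight exceeds 74).
    (f): 89 − 15 = 74 ≤ 74 [not met]
  The claimant does not carry Stage II.1.
The analysis ends at Stage II.1; the respondent prevails on this issue.
— Issue III —
Stage III.1 (claimant, a preponderance, weight is at least 52): (i) 58 ≥ 52 — meets.
  All elements met. The burden passes to the respondent.
Stage III.2 (respondent, a heightened civil standard, weight exceeds 76): (j) 76 ≤ 76 — fails.
  Stage III.2 not carried; the respondent fails its burden.
So the claimant prevails on this issue.
Per-issue: Issue I → respondent; Issue II → respondent; Issue III → claimant. The claimant must prevail on at least one issue; overall, the claimant prevails.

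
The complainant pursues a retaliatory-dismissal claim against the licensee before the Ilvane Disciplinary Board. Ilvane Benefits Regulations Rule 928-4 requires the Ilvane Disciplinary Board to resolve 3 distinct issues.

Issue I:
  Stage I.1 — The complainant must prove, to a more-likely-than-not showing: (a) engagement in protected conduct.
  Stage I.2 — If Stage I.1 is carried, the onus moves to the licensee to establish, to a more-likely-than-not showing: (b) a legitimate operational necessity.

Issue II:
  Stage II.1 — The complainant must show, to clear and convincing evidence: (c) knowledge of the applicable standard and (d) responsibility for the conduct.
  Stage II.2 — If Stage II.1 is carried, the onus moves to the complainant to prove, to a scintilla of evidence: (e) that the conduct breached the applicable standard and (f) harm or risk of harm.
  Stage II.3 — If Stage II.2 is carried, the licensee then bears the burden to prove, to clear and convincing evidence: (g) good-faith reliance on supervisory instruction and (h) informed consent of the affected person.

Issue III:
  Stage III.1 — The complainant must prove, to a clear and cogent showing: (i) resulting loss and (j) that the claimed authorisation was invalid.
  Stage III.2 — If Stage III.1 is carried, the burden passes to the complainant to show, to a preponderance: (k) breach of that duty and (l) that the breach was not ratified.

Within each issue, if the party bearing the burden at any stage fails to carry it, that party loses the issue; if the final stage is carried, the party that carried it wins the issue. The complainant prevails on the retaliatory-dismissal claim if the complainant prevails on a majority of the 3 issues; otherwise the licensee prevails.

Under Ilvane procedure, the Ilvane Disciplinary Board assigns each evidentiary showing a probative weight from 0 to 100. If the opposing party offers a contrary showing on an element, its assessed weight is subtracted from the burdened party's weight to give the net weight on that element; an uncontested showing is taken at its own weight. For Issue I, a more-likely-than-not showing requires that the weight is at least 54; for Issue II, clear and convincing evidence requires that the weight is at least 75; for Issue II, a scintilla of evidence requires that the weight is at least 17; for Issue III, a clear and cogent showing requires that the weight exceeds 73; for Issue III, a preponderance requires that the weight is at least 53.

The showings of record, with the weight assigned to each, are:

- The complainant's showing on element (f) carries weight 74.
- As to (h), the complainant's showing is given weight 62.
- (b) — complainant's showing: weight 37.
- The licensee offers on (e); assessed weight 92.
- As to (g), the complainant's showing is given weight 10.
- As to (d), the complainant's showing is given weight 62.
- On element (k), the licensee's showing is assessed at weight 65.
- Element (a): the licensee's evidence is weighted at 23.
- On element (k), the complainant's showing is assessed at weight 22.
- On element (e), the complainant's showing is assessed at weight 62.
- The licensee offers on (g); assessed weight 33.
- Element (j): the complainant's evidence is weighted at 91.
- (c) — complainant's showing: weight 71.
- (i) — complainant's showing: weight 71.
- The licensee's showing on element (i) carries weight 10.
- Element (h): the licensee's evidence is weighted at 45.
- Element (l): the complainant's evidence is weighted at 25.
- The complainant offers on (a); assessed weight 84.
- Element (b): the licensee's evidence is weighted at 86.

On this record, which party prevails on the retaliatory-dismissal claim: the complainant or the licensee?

— Issue I —
Stage I.1 (complainant, a more-likely-than-not showing, weight is at least 54): (a) net 84−23=61 ≥ 54 — meets.
  All elements met. The burden passes to the licensee.
Stage I.2 (licensee, a more-likely-than-not showing, weight is at least 54): (b) net 86−37=49 < 54 — fails.
  Not every element is met, so the licensee fails to carry Stage I.2.
The analysis ends at Stage I.2; the complainant prevails on this issue.
— Issue II —
Stage II.1 (complainant, clear and convincing evidence, weight is at least 75): (c) 71 < 75 — fails; (d) 62 < 75 — fails.
  Stage II.1 not carried; the complainant fails its burden.
So the licensee prevails on this issue.
— Issue III —
Stage III.1 — burden on complainant; standard: a clear and cogent showing (weight exceeds 73).
    (i): 71 − 10 = 61 ≤ 73 [not met]
    (j): 91 > 73 [met]
  The complainant does not carry Stage III.1.
So the licensee prevails on this issue.
Per-issue: Issue I → complainant; Issue II → licensee; Issue III → licensee. The complainant must prevail on a majority of issues; overall, the licensee prevails.

licensee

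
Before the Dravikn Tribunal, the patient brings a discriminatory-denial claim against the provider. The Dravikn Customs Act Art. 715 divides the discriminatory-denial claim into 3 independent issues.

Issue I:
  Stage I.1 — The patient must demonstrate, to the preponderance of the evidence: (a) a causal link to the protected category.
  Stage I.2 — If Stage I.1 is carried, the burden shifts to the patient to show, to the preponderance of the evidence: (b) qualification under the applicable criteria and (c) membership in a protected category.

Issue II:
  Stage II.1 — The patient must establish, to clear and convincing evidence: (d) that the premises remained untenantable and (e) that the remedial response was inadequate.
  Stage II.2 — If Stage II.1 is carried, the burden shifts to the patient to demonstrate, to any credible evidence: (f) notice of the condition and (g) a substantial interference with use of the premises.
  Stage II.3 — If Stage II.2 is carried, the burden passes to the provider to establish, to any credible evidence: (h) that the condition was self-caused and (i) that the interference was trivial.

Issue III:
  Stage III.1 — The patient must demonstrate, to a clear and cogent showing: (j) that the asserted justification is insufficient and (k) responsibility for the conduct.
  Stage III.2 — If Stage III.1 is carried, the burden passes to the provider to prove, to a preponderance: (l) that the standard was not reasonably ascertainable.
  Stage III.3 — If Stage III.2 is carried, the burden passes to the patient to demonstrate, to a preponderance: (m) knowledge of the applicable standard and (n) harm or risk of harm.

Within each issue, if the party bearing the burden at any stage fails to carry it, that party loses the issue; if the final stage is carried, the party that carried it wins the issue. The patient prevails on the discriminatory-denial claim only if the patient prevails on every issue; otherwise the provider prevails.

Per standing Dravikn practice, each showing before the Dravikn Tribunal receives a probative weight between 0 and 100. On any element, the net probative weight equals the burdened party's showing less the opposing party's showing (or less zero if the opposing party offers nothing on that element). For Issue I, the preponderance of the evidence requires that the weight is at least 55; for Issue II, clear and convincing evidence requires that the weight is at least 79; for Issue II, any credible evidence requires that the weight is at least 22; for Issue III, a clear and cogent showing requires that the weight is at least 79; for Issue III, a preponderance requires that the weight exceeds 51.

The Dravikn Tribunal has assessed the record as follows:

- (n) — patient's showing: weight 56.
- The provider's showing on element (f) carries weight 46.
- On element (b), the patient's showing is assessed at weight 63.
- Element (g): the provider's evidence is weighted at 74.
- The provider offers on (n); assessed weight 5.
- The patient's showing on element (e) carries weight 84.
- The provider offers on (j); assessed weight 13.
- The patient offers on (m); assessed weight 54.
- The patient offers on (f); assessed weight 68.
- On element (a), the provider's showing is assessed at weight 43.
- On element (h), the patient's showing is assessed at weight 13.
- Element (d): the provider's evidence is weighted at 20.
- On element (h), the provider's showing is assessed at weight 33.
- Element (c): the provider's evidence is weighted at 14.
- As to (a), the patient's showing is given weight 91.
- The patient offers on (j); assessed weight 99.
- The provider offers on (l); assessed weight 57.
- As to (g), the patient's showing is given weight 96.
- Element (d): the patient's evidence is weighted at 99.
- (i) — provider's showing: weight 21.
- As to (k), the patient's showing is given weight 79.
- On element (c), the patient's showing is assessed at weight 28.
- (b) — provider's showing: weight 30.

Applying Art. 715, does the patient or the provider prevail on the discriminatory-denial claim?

provider

— Issue I —
Stage I.1 (patient, the preponderance of the evidence, weight is at least 55): (a) net 91−43=48 < 55 — fails.
  Stage I.1 not carried; the patient fails its burden.
The provider prevails on this issue.
— Issue II —
Stage II.1 — burden on patient; standard: clear and convincing evidence (weight is at least 79).
    (d): 99 − 20 = 79 ≥ 79 [met]
    (e): 84 ≥ 79 [met]
  All elements met. The patient retains the burden for Stage II.2.
Stage II.2 — burden on patient; standard: any credible evidence (weight is at least 22).
    (f): 68 − 46 = 22 ≥ 22 [met]
    (g): 96 − 74 = 22 ≥ 22 [met]
  Stage II.2 carried; the burden shifts to the provider.
Stage II.3 — burden on provider; standard: any credible evidence (weight is at least 22).
    (h): 33 − 13 = 20 < 22 [not met]
    (i): 21 < 22 [not met]
  The provider does not carry Stage II.3.
The patient prevails on this issue.
— Issue III —
Stage III.1 — burden on patient; standard: a clear and cogent showing (weight is at least 79).
    (j): 99 − 13 = 86 ≥ 79 [met]
    (k): 79 ≥ 79 [met]
  Stage III.1 is satisfied; the onus moves to the provider.
Stage III.2 — burden on provider; standard: a preponderance (weight exceeds 51).
    (l): 57 > 51 [met]
  The provider carries Stage III.2; the patient now bears the burden.
Stage III.3 — burden on patient; standard: a preponderance (weight exceeds 51).
    (m): 54 > 51 [met]
    (n): 56 − 5 = 51 ≤ 51 [not met]
  Not every element is met, so the patient fails to carry Stage III.3.
The provider prevails on this issue.
Per-issue: Issue I → provider; Issue II → patient; Issue III → provider. The patient must prevail on every issue; overall, the provider prevails.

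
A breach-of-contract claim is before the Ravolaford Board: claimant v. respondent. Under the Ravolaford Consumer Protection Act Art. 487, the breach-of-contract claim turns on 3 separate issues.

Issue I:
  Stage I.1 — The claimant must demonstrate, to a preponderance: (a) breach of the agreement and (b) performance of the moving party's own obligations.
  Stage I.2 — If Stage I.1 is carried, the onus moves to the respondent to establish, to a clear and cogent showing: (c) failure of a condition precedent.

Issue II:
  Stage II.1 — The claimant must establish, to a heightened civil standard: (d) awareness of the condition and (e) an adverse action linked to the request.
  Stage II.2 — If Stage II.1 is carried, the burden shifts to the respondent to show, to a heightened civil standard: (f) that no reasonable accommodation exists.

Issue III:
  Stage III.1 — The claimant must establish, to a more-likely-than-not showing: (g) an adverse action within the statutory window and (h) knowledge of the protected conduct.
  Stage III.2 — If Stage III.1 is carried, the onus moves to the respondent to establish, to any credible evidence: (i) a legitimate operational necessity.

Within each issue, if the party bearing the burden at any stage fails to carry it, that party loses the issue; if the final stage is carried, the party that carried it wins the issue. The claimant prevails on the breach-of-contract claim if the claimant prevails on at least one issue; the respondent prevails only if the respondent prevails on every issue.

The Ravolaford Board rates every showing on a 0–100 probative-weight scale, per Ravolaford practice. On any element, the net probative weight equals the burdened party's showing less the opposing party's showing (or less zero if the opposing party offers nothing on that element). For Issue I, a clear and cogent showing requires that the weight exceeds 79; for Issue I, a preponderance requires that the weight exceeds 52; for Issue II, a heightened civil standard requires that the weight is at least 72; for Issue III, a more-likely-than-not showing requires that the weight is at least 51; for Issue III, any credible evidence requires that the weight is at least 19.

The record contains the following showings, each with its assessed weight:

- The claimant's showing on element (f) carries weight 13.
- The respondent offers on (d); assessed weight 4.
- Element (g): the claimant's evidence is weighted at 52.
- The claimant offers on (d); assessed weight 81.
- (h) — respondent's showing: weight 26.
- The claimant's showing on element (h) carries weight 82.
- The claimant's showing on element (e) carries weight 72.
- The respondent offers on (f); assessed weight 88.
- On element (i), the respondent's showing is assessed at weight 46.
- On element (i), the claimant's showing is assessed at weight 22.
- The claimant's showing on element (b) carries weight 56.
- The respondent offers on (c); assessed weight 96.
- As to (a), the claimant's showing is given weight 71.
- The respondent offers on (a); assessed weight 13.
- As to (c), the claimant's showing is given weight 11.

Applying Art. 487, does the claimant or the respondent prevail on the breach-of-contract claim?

respondent

— Issue I —
At Stage I.1 the claimant must meet a preponderance (weight exceeds 52): on (a) the weight is 71 less the opposing 13 gives net 58, > 52, so (a) meets the standard; on (b) the weight is 56, > 52, so (b) meets the standard.
  The claimant carries Stage I.1; the respondent now bears the burden.
At Stage I.2 the respondent must meet a clear and cogent showing (weight exceeds 79): on (c) the weight is 96 less the opposing 11 gives net 85, > 79, so (c) meets the standard.
  All elements met at the final stage.
With every stage satisfied, the respondent prevails on this issue.
— Issue II —
Stage II.1 — burden on claimant; standard: a heightened civil standard (weight is at least 72).
    (d): 81 − 4 = 77 ≥ 72 [met]
    (e): 72 ≥ 72 [met]
  The claimant carries Stage II.1; the respondent now bears the burden.
Stage II.2 — burden on respondent; standard: a heightened civil standard (weight is at least 72).
    (f): 88 − 13 = 75 ≥ 72 [met]
  All elements met at the final stage.
Every stage carried; the respondent prevails on this issue.
— Issue III —
Stage III.1 — burden on claimant; standard: a more-likely-than-not showing (weight is at least 51).
    (g): 52 ≥ 51 [met]
    (h): 82 − 26 = 56 ≥ 51 [met]
  Stage III.1 is satisfied; the onus moves to the respondent.
Stage III.2 — burden on respondent; standard: any credible evidence (weight is at least 19).
    (i): 46 − 22 = 24 ≥ 19 [met]
  All elements met at the final stage.
Every stage carried; the respondent prevails on this issue.
Per-issue: Issue I → respondent; Issue II → respondent; Issue III → respondent. The claimant must prevail on at least one issue; overall, the respondent prevails.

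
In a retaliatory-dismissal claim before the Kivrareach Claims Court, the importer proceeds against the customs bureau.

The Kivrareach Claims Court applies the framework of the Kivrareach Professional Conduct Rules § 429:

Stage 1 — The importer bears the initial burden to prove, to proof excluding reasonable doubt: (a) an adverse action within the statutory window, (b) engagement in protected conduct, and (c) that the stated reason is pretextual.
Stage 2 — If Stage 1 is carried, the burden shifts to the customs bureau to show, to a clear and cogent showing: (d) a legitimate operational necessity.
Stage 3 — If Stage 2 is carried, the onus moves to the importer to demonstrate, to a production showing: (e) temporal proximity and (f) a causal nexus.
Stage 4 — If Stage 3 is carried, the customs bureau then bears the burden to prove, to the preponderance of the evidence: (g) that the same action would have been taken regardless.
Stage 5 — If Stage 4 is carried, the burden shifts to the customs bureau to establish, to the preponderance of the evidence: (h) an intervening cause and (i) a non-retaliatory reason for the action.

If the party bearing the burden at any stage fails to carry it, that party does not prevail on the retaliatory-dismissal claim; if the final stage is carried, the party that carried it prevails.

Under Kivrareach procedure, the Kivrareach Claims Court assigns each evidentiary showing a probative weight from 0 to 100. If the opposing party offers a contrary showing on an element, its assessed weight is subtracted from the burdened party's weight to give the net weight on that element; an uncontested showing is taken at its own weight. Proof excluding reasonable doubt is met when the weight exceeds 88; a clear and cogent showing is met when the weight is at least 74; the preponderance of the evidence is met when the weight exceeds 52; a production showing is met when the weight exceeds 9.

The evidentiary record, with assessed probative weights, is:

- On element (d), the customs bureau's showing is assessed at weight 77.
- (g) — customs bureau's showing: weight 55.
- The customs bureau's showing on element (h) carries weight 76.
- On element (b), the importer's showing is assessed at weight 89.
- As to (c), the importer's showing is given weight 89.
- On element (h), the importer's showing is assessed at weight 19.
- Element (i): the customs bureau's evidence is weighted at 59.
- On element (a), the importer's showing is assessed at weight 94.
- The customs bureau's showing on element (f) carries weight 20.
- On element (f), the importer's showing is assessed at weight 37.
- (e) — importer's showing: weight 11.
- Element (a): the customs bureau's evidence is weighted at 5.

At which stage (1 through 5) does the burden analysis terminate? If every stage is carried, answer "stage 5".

Stage 1 (importer, proof excluding reasonable doubt, weight exceeds 88): (a) net 94−5=89 > 88 — meets; (b) 89 > 88 — meets; (c) 89 > 88 — meets.
  All elements met. The burden passes to the customs bureau.
Stage 2 (customs bureau, a clear and cogent showing, weight is at least 74): (d) 77 ≥ 74 — meets.
  Stage 2 carried; the burden shifts to the importer.
Stage 3 (importer, a production showing, weight exceeds 9): (e) 11 > 9 — meets; (f) net 37−20=17 > 9 — meets.
  The importer carries Stage 3; the customs bureau now bears the burden.
Stage 4 (customs bureau, the preponderance of the evidence, weight exceeds 52): (g) 55 > 52 — meets.
  All elements met. The customs bureau retains the burden for Stage 5.
Stage 5 (customs bureau, the preponderance of the evidence, weight exceeds 52): (h) net 76−19=57 > 52 — meets; (i) 59 > 52 — meets.
  All elements met at the final stage.
All stages carried — the customs bureau prevails.

stage 5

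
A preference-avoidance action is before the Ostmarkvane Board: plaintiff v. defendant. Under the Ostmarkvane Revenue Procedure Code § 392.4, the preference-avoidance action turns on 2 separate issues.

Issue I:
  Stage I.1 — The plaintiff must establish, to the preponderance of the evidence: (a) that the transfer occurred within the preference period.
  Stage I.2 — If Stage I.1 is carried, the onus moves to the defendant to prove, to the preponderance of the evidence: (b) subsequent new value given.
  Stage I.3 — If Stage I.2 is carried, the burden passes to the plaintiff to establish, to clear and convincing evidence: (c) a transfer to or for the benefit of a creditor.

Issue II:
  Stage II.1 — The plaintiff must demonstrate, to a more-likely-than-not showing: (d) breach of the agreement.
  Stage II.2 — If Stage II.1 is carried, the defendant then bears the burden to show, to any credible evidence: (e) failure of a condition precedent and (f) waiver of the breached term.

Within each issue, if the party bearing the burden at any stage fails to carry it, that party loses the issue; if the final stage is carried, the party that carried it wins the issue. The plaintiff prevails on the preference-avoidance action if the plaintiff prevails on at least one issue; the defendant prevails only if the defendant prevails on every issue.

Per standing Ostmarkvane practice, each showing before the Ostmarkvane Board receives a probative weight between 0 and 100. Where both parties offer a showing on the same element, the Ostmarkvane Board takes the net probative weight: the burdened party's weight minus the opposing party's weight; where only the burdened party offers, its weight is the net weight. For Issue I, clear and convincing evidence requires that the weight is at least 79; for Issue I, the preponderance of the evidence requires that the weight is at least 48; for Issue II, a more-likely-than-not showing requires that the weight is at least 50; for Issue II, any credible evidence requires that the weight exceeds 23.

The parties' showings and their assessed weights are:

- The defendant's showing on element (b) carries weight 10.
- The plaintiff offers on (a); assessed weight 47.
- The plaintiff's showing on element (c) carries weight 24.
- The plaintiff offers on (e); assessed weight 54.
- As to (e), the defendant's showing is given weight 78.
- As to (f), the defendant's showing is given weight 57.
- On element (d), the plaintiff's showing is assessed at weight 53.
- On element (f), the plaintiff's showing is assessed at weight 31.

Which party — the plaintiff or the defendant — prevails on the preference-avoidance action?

defendant

— Issue I —
At Stage I.1 the plaintiff must meet the preponderance of the evidence (weight is at least 48): on (a) the weight is 47, < 48, so (a) does not meet the standard.
  Stage I.1 not carried; the plaintiff fails its burden.
The analysis ends at Stage I.1; the defendant prevails on this issue.
— Issue II —
Stage II.1 (plaintiff, a more-likely-than-not showing, weight is at least 50): (d) 53 ≥ 50 — meets.
  All elements met. The burden passes to the defendant.
Stage II.2 (defendant, any credible evidence, weight exceeds 23): (e) net 78−54=24 > 23 — meets; (f) net 57−31=26 > 23 — meets.
  All elements met at the final stage.
Every stage carried; the defendant prevails on this issue.
Per-issue: Issue I → defendant; Issue II → defendant. The plaintiff must prevail on at least one issue; overall, the defendant prevails.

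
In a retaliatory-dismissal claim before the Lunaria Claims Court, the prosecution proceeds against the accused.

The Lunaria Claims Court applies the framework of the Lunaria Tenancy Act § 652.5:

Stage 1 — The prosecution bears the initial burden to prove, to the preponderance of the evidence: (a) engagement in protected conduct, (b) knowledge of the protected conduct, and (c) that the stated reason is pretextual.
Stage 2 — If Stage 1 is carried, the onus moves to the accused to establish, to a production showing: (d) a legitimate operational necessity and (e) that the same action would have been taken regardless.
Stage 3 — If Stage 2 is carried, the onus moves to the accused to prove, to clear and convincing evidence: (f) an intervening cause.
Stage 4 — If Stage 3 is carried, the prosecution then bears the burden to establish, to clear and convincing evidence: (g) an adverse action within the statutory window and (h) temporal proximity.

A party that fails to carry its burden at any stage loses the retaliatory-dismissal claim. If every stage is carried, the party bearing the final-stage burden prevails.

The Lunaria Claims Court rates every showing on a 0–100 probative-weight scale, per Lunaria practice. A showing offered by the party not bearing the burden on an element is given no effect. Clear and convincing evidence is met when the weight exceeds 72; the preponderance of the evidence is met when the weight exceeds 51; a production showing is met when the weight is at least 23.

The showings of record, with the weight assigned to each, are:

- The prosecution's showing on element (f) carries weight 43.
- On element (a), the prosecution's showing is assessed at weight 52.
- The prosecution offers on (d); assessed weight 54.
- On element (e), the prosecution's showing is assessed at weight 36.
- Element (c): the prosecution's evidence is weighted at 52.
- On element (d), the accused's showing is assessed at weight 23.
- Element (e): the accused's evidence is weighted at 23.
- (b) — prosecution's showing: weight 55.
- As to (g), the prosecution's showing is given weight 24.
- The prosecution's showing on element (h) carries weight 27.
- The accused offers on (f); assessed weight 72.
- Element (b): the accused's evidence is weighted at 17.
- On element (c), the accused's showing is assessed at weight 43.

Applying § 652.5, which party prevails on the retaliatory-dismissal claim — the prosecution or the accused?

At Stage 1 the prosecution must meet the preponderance of the evidence (weight exceeds 51): on (a) the weight is 52, which does exceed 51, so (a) meets the standard; on (b) the weight is 55 (the accused's 17 is given no effect), which does exceed 51, so (b) meets the standard; on (c) the weight is 52 (the accused's 43 is given no effect), > 51, so (c) meets the standard.
  All elements met. The burden passes to the accused.
At Stage 2 the accused must meet a production showing (weight is at least 23): on (d) the weight is 23 (the prosecution's 54 is given no effect), ≥ 23, so (d) meets the standard; on (e) the weight is 23 (the prosecution's 36 is given no effect), which does reach 23, so (e) meets the standard.
  All elements met. The accused retains the burden for Stage 3.
At Stage 3 the accused must meet clear and convincing evidence (weight exceeds 72): on (f) the weight is 72 (the prosecution's 43 is given no effect), ≤ 72, so (f) does not meet the standard.
  Not every element is met, so the accused fails to carry Stage 3.
The prosecution prevails.

prosecution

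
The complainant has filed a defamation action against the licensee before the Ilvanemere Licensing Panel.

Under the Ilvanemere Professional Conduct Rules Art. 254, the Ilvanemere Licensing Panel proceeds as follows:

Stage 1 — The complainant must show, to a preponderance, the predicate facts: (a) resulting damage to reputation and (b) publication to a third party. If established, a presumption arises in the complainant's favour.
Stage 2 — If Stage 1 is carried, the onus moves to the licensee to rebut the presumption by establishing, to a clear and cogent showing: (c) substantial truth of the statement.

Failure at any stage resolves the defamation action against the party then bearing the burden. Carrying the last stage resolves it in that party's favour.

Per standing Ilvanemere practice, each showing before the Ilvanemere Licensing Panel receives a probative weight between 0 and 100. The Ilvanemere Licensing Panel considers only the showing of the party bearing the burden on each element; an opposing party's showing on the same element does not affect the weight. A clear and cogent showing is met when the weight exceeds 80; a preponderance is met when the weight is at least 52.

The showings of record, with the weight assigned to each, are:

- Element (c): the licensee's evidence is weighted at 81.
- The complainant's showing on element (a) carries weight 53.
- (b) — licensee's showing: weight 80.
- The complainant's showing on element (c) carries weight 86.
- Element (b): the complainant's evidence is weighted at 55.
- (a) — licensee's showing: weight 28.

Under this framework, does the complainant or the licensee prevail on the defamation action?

licensee

Stage 1 — burden on complainant; standard: a preponderance (weight is at least 52).
    (a): 53 (licensee's 28 disregarded) ≥ 52 [met]
    (b): 55 (licensee's 80 disregarded) ≥ 52 [met]
  The complainant carries Stage 1; the licensee now bears the burden.
Stage 2 — burden on licensee; standard: a clear and cogent showing (weight exceeds 80).
    (c): 81 (complainant's 86 disregarded) > 80 [met]
  All elements met at the final stage.
Every stage carried; the licensee prevails.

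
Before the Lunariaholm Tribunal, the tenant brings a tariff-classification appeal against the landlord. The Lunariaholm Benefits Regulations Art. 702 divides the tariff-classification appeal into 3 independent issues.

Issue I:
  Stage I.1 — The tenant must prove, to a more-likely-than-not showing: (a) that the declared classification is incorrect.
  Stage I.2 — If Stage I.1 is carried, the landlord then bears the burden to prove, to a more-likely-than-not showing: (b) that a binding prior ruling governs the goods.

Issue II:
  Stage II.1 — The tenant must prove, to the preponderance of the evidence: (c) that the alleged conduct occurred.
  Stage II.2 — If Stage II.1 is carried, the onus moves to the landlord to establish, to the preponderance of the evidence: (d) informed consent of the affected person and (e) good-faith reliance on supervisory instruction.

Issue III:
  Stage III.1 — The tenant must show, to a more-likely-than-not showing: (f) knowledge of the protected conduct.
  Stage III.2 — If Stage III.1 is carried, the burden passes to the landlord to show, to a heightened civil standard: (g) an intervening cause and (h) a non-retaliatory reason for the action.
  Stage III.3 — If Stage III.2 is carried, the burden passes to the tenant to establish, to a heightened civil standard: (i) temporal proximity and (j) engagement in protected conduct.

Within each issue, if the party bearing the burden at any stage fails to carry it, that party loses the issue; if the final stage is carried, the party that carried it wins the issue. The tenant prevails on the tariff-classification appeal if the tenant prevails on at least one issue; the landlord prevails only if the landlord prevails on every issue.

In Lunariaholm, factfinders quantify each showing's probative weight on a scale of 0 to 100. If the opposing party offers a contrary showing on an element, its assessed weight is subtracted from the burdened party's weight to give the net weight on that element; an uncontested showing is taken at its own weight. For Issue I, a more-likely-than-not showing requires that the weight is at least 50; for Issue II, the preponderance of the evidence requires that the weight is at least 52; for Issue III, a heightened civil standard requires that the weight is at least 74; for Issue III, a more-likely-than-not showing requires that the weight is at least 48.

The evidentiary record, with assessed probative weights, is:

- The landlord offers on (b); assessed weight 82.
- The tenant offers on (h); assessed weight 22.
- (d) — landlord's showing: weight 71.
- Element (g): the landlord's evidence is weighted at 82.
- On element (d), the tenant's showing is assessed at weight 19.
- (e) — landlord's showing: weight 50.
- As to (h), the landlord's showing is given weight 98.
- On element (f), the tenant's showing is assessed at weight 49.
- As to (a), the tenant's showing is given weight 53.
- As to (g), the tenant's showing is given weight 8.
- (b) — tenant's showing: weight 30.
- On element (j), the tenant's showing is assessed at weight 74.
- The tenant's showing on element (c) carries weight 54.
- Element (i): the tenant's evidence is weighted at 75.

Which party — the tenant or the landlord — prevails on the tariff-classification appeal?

tenant

— Issue I —
Stage I.1 (tenant, a more-likely-than-not showing, weight is at least 50): (a) 53 ≥ 50 — meets.
  Stage I.1 is satisfied; the onus moves to the landlord.
Stage I.2 (landlord, a more-likely-than-not showing, weight is at least 50): (b) net 82−30=52 ≥ 50 — meets.
  Stage I.2 carried; the final stage is satisfied.
Every stage carried; the landlord prevails on this issue.
— Issue II —
At Stage II.1 the tenant must meet the preponderance of the evidence (weight is at least 52): on (c) the weight is 54, which does reach 52, so (c) meets the standard.
  All elements met. The burden passes to the landlord.
At Stage II.2 the landlord must meet the preponderance of the evidence (weight is at least 52): on (d) the weight is 71 less the opposing 19 gives net 52, ≥ 52, so (d) meets the standard; on (e) the weight is 50, which does not reach 52, so (e) does not meet the standard.
  Stage II.2 not carried; the landlord fails its burden.
The tenant prevails on this issue.
— Issue III —
At Stage III.1 the tenant must meet a more-likely-than-not showing (weight is at least 48): on (f) the weight is 49, ≥ 48, so (f) meets the standard.
  The tenant carries Stage III.1; the landlord now bears the burden.
At Stage III.2 the landlord must meet a heightened civil standard (weight is at least 74): on (g) the weight is 82 less the opposing 8 gives net 74, which does reach 74, so (g) meets the standard; on (h) the weight is 98 less the opposing 22 gives net 76, which does reach 74, so (h) meets the standard.
  Stage III.2 is satisfied; the onus moves to the tenant.
At Stage III.3 the tenant must meet a heightened civil standard (weight is at least 74): on (i) the weight is 75, which does reach 74, so (i) meets the standard; on (j) the weight is 74, ≥ 74, so (j) meets the standard.
  Stage III.3 carried; the final stage is satisfied.
With every stage satisfied, the tenant prevails on this issue.
Per-issue: Issue I → landlord; Issue II → tenant; Issue III → tenant. The tenant must prevail on at least one issue; overall, the tenant prevails.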